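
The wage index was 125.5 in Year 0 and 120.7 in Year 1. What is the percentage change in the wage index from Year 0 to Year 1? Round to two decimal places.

Change = (120.7 − 125.5) / 125.5 × 100
       = -4.8 / 125.5 × 100 = -3.8247%

-3.82%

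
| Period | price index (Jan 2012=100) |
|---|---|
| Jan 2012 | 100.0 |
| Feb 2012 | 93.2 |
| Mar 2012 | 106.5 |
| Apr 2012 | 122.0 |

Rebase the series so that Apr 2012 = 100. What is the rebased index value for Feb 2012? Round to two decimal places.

76.39

Rebased(Feb 2012) = 93.2 / 122.0 × 100 = 76.3934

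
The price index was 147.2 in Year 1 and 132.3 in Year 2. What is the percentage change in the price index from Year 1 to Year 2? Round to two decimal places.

Change = (132.3 − 147.2) / 147.2 × 100
       = -14.9 / 147.2 × 100 = -10.1223%

-10.12%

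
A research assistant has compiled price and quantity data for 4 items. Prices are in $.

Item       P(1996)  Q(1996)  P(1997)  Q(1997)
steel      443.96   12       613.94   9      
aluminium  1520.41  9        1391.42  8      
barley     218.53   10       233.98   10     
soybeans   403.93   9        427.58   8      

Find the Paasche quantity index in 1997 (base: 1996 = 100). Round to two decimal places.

85.96

Paasche quantity index uses current-period prices as weights.
ΣP(1997)·Q(1997) = 613.94×9 + 1391.42×8 + 233.98×10 + 427.58×8 = 5525.46 + 11131.36 + 2339.8 + 3420.64 = 22417.26
ΣP(1997)·Q(1996) = 613.94×12 + 1391.42×9 + 233.98×10 + 427.58×9 = 7367.28 + 12522.78 + 2339.8 + 3848.22 = 26078.08
Index = 22417.26 / 26078.08 × 100 = 85.9621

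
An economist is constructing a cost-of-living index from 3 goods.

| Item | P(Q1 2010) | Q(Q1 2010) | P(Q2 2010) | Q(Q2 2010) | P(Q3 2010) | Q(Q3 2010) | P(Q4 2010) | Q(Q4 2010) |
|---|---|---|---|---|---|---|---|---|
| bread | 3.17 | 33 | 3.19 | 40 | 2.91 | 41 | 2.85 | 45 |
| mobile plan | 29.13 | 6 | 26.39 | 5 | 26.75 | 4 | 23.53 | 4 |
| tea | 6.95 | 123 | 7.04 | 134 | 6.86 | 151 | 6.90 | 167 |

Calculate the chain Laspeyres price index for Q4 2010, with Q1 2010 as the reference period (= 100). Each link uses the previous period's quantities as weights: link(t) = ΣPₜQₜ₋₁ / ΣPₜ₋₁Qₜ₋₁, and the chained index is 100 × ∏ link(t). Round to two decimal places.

Link Q1 2010→Q2 2010:
ΣP(Q2 2010)Q(Q1 2010) = 3.19×33 + 26.39×6 + 7.04×123 = 105.27 + 158.34 + 865.92 = 1129.53
ΣP(Q1 2010)Q(Q1 2010) = 3.17×33 + 29.13×6 + 6.95×123 = 104.61 + 174.78 + 854.85 = 1134.24
link = 1129.53/1134.24 = 0.995847
Link Q2 2010→Q3 2010:
ΣP(Q3 2010)Q(Q2 2010) = 2.91×40 + 26.75×5 + 6.86×134 = 116.4 + 133.75 + 919.24 = 1169.39
ΣP(Q2 2010)Q(Q2 2010) = 3.19×40 + 26.39×5 + 7.04×134 = 127.6 + 131.95 + 943.36 = 1202.91
link = 1169.39/1202.91 = 0.972134
Link Q3 2010→Q4 2010:
ΣP(Q4 2010)Q(Q3 2010) = 2.85×41 + 23.53×4 + 6.90×151 = 116.85 + 94.12 + 1041.9 = 1252.87
ΣP(Q3 2010)Q(Q3 2010) = 2.91×41 + 26.75×4 + 6.86×151 = 119.31 + 107 + 1035.86 = 1262.17
link = 1252.87/1262.17 = 0.992632
Chained index = 100 × 0.995847 × 0.972134 × 0.992632 = 96.0964

96.10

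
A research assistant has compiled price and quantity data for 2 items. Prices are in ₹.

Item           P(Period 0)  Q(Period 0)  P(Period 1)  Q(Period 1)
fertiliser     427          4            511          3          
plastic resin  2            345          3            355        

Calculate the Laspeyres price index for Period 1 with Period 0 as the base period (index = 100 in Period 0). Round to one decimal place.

Laspeyres price index uses base-period quantities as weights.
ΣP(Period 1)·Q(Period 0) = 511×4 + 3×345 = 2044 + 1035 = 3079
ΣP(Period 0)·Q(Period 0) = 427×4 + 2×345 = 1708 + 690 = 2398
Index = 3079 / 2398 × 100 = 128.3987

128.4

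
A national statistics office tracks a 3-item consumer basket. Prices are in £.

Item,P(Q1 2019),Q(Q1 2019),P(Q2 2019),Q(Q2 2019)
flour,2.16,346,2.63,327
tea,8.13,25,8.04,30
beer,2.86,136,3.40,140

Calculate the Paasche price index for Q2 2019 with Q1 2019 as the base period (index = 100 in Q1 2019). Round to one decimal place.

116.8

Paasche price index uses current-period quantities as weights.
ΣP(Q2 2019)·Q(Q2 2019) = 2.63×327 + 8.04×30 + 3.40×140 = 860.01 + 241.2 + 476 = 1577.21
ΣP(Q1 2019)·Q(Q2 2019) = 2.16×327 + 8.13×30 + 2.86×140 = 706.32 + 243.9 + 400.4 = 1350.62
Index = 1577.21 / 1350.62 × 100 = 116.7767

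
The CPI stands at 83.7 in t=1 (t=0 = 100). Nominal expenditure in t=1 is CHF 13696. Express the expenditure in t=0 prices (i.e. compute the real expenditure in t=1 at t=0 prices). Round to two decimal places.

16363.20

Real = Nominal ÷ (Index/100) = 13696 ÷ (83.7/100)
     = 13696 ÷ 0.837 = 16363.2019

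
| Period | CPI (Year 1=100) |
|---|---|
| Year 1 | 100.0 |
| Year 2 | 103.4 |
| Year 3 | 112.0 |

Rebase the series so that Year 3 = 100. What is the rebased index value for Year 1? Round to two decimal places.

Rebased(Year 1) = 100.0 / 112.0 × 100 = 89.2857

89.29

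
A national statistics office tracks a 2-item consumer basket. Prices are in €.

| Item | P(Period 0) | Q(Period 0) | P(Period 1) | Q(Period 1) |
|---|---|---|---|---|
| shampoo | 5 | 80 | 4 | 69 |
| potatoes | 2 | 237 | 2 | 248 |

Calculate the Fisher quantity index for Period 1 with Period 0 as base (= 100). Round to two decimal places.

96.73

Laspeyres component (base-period weights):
ΣP(Period 0)Q(Period 1) = 5×69 + 2×248 = 345 + 496 = 841
ΣP(Period 0)Q(Period 0) = 5×80 + 2×237 = 400 + 474 = 874
L = 841 / 874 × 100 = 96.2243
Paasche component (current-period weights):
ΣP(Period 1)Q(Period 1) = 4×69 + 2×248 = 276 + 496 = 772
ΣP(Period 1)Q(Period 0) = 4×80 + 2×237 = 320 + 474 = 794
P = 772 / 794 × 100 = 97.2292
Fisher = √(L × P) = √(96.2243 × 97.2292) = 96.7254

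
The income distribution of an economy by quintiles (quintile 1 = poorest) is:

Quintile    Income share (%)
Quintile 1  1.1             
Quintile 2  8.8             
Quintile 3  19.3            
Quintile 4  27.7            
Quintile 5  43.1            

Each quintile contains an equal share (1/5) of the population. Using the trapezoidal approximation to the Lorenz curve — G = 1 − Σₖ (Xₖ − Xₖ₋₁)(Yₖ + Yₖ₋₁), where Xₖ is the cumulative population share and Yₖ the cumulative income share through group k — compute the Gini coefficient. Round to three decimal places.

Cumulative income shares Yₖ: 0.0110, 0.0990, 0.2920, 0.5690, 1.0000
Σ (Xₖ−Xₖ₋₁)(Yₖ+Yₖ₋₁) = (1/5)(0.0110+0.0000) + (1/5)(0.0990+0.0110) + (1/5)(0.2920+0.0990) + (1/5)(0.5690+0.2920) + (1/5)(1.0000+0.5690)
  = 0.0022 + 0.0220 + 0.0782 + 0.1722 + 0.3138 = 0.5884
G = 1 − 0.5884 = 0.4116

0.412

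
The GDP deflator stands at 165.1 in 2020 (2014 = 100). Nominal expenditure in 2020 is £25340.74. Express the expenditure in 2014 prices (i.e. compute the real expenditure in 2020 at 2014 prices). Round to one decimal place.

Real = Nominal ÷ (Index/100) = 25340.74 ÷ (165.1/100)
     = 25340.74 ÷ 1.651 = 15348.7220

15348.7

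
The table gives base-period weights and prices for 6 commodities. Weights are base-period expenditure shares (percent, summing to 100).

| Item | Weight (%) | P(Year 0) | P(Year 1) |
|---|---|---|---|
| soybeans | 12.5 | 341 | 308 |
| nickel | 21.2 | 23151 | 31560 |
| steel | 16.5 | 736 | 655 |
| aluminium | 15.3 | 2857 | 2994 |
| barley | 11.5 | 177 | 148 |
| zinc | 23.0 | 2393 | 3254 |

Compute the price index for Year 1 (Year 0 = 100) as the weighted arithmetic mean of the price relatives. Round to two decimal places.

soybeans: 12.5 × (308/341) = 12.5 × 0.903226 = 11.2903
nickel: 21.2 × (31560/23151) = 21.2 × 1.363224 = 28.9003
steel: 16.5 × (655/736) = 16.5 × 0.889946 = 14.6841
aluminium: 15.3 × (2994/2857) = 15.3 × 1.047952 = 16.0337
barley: 11.5 × (148/177) = 11.5 × 0.836158 = 9.6158
zinc: 23.0 × (3254/2393) = 23.0 × 1.359799 = 31.2754
Index = Σ wᵢ·(p₁ᵢ/p₀ᵢ) = 11.2903 + 28.9003 + 14.6841 + 16.0337 + 9.6158 + 31.2754 = 111.7997

111.80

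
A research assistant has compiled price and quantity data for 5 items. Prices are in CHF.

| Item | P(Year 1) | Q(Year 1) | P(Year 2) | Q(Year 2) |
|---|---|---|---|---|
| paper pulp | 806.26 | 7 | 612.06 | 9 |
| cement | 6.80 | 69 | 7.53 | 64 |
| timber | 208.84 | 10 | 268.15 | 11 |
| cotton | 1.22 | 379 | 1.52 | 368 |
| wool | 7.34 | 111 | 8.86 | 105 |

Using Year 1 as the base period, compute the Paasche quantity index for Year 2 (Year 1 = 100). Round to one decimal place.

115.3

Paasche quantity index uses current-period prices as weights.
ΣP(Year 2)·Q(Year 2) = 612.06×9 + 7.53×64 + 268.15×11 + 1.52×368 + 8.86×105 = 5508.54 + 481.92 + 2949.65 + 559.36 + 930.3 = 10429.77
ΣP(Year 2)·Q(Year 1) = 612.06×7 + 7.53×69 + 268.15×10 + 1.52×379 + 8.86×111 = 4284.42 + 519.57 + 2681.5 + 576.08 + 983.46 = 9045.03
Index = 10429.77 / 9045.03 × 100 = 115.3094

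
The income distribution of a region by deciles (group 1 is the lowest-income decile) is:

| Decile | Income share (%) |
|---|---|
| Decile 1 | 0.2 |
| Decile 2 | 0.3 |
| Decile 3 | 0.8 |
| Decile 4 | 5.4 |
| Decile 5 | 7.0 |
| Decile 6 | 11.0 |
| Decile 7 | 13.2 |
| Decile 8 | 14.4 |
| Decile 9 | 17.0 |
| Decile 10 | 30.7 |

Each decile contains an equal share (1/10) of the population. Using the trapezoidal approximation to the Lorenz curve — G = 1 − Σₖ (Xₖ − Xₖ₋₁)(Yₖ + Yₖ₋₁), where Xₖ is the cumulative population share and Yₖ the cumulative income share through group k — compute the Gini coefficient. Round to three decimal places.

Cumulative income shares Yₖ: 0.0020, 0.0050, 0.0130, 0.0670, 0.1370, 0.2470, 0.3790, 0.5230, 0.6930, 1.0000
Σ (Xₖ−Xₖ₋₁)(Yₖ+Yₖ₋₁) = (1/10)(0.0020+0.0000) + (1/10)(0.0050+0.0020) + (1/10)(0.0130+0.0050) + (1/10)(0.0670+0.0130) + (1/10)(0.1370+0.0670) + (1/10)(0.2470+0.1370) + (1/10)(0.3790+0.2470) + (1/10)(0.5230+0.3790) + (1/10)(0.6930+0.5230) + (1/10)(1.0000+0.6930)
  = 0.0002 + 0.0007 + 0.0018 + 0.0080 + 0.0204 + 0.0384 + 0.0626 + 0.0902 + 0.1216 + 0.1693 = 0.5132
G = 1 − 0.5132 = 0.4868

0.487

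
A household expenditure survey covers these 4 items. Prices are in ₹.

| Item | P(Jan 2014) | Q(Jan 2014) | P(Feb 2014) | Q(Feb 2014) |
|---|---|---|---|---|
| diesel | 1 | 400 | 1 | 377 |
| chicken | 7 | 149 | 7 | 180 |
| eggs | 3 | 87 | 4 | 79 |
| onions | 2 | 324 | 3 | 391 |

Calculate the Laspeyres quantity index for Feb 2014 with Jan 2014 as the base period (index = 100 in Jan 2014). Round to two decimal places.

Laspeyres quantity index uses base-period prices as weights.
ΣP(Jan 2014)·Q(Feb 2014) = 1×377 + 7×180 + 3×79 + 2×391 = 377 + 1260 + 237 + 782 = 2656
ΣP(Jan 2014)·Q(Jan 2014) = 1×400 + 7×149 + 3×87 + 2×324 = 400 + 1043 + 261 + 648 = 2352
Index = 2656 / 2352 × 100 = 112.9252

112.93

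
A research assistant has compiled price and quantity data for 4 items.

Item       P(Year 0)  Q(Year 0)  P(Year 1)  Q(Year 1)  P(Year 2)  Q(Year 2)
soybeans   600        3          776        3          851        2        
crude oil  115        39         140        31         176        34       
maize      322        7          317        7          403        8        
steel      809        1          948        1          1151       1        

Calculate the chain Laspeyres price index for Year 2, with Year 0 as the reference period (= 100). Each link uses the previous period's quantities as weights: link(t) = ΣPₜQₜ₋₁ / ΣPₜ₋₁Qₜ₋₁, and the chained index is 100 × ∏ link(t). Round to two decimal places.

Link Year 0→Year 1:
ΣP(Year 1)Q(Year 0) = 776×3 + 140×39 + 317×7 + 948×1 = 2328 + 5460 + 2219 + 948 = 10955
ΣP(Year 0)Q(Year 0) = 600×3 + 115×39 + 322×7 + 809×1 = 1800 + 4485 + 2254 + 809 = 9348
link = 10955/9348 = 1.171908
Link Year 1→Year 2:
ΣP(Year 2)Q(Year 1) = 851×3 + 176×31 + 403×7 + 1151×1 = 2553 + 5456 + 2821 + 1151 = 11981
ΣP(Year 1)Q(Year 1) = 776×3 + 140×31 + 317×7 + 948×1 = 2328 + 4340 + 2219 + 948 = 9835
link = 11981/9835 = 1.218200
Chained index = 100 × 1.171908 × 1.218200 = 142.7619

142.76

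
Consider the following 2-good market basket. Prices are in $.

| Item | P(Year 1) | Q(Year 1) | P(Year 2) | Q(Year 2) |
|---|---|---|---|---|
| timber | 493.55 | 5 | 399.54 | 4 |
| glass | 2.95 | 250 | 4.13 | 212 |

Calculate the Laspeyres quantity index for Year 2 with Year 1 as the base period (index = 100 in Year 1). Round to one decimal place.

81.1

Laspeyres quantity index uses base-period prices as weights.
ΣP(Year 1)·Q(Year 2) = 493.55×4 + 2.95×212 = 1974.2 + 625.4 = 2599.6
ΣP(Year 1)·Q(Year 1) = 493.55×5 + 2.95×250 = 2467.75 + 737.5 = 3205.25
Index = 2599.6 / 3205.25 × 100 = 81.1044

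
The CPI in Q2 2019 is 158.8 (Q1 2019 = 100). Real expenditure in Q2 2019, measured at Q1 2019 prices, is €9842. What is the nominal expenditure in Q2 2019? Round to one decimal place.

Nominal = Real × (Index/100) = 9842 × (158.8/100)
        = 9842 × 1.588 = 15629.0960

15629.1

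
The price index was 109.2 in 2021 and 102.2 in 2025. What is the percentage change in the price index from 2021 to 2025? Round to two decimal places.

-6.41%

Change = (102.2 − 109.2) / 109.2 × 100
       = -7.0 / 109.2 × 100 = -6.4103%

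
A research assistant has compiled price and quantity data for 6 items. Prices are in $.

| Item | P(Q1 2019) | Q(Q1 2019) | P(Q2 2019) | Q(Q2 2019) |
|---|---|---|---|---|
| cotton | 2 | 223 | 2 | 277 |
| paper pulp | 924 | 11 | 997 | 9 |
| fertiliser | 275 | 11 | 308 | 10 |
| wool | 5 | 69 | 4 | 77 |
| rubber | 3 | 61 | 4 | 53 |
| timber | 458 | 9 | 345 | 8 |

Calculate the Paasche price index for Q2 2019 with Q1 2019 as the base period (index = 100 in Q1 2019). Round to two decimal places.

Paasche price index uses current-period quantities as weights.
ΣP(Q2 2019)·Q(Q2 2019) = 2×277 + 997×9 + 308×10 + 4×77 + 4×53 + 345×8 = 554 + 8973 + 3080 + 308 + 212 + 2760 = 15887
ΣP(Q1 2019)·Q(Q2 2019) = 2×277 + 924×9 + 275×10 + 5×77 + 3×53 + 458×8 = 554 + 8316 + 2750 + 385 + 159 + 3664 = 15828
Index = 15887 / 15828 × 100 = 100.3728

100.37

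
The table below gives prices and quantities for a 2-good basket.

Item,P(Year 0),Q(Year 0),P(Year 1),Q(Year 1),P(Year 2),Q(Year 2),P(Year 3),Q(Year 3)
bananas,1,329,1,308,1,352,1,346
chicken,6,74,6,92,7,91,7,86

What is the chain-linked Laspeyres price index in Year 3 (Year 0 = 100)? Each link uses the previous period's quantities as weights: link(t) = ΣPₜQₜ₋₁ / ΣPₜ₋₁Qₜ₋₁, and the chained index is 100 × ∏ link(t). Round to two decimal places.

Link Year 0→Year 1:
ΣP(Year 1)Q(Year 0) = 1×329 + 6×74 = 329 + 444 = 773
ΣP(Year 0)Q(Year 0) = 1×329 + 6×74 = 329 + 444 = 773
link = 773/773 = 1.000000
Link Year 1→Year 2:
ΣP(Year 2)Q(Year 1) = 1×308 + 7×92 = 308 + 644 = 952
ΣP(Year 1)Q(Year 1) = 1×308 + 6×92 = 308 + 552 = 860
link = 952/860 = 1.106977
Link Year 2→Year 3:
ΣP(Year 3)Q(Year 2) = 1×352 + 7×91 = 352 + 637 = 989
ΣP(Year 2)Q(Year 2) = 1×352 + 7×91 = 352 + 637 = 989
link = 989/989 = 1.000000
Chained index = 100 × 1.000000 × 1.106977 × 1.000000 = 110.6977

110.70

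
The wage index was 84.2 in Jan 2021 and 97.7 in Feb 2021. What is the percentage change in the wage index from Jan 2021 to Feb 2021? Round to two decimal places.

Change = (97.7 − 84.2) / 84.2 × 100
       = 13.5 / 84.2 × 100 = 16.0333%

16.03%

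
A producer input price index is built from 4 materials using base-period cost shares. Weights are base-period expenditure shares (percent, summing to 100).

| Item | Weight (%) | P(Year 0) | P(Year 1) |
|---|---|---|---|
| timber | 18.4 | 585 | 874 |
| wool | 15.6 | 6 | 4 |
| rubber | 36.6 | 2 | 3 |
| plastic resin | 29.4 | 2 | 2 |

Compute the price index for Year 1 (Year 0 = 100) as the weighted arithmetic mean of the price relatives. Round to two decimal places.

122.19

timber: 18.4 × (874/585) = 18.4 × 1.494017 = 27.4899
wool: 15.6 × (4/6) = 15.6 × 0.666667 = 10.4000
rubber: 36.6 × (3/2) = 36.6 × 1.500000 = 54.9000
plastic resin: 29.4 × (2/2) = 29.4 × 1.000000 = 29.4000
Index = Σ wᵢ·(p₁ᵢ/p₀ᵢ) = 27.4899 + 10.4000 + 54.9000 + 29.4000 = 122.1899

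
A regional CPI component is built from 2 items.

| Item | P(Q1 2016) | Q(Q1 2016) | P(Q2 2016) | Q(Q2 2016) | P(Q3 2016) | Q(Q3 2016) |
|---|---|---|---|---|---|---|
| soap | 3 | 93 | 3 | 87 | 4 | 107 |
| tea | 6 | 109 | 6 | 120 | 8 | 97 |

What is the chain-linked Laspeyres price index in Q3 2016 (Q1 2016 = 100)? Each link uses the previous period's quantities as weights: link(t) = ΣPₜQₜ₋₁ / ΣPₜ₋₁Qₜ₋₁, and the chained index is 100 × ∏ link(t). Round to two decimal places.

133.33

Link Q1 2016→Q2 2016:
ΣP(Q2 2016)Q(Q1 2016) = 3×93 + 6×109 = 279 + 654 = 933
ΣP(Q1 2016)Q(Q1 2016) = 3×93 + 6×109 = 279 + 654 = 933
link = 933/933 = 1.000000
Link Q2 2016→Q3 2016:
ΣP(Q3 2016)Q(Q2 2016) = 4×87 + 8×120 = 348 + 960 = 1308
ΣP(Q2 2016)Q(Q2 2016) = 3×87 + 6×120 = 261 + 720 = 981
link = 1308/981 = 1.333333
Chained index = 100 × 1.000000 × 1.333333 = 133.3333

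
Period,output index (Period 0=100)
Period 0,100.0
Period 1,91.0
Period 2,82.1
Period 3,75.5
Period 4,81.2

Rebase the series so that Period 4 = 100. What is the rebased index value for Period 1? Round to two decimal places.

Rebased(Period 1) = 91.0 / 81.2 × 100 = 112.0690

112.07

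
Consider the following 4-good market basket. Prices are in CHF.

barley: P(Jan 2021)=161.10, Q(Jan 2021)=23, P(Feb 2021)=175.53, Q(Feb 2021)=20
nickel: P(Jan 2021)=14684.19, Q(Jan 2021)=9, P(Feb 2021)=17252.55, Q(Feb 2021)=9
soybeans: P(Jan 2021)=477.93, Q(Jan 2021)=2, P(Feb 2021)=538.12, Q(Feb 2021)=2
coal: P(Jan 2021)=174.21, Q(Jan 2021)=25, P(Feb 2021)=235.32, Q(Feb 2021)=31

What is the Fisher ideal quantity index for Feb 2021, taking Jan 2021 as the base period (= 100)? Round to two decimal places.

100.47

Laspeyres component (base-period weights):
ΣP(Jan 2021)Q(Feb 2021) = 161.10×20 + 14684.19×9 + 477.93×2 + 174.21×31 = 3222 + 132157.71 + 955.86 + 5400.51 = 141736.08
ΣP(Jan 2021)Q(Jan 2021) = 161.10×23 + 14684.19×9 + 477.93×2 + 174.21×25 = 3705.3 + 132157.71 + 955.86 + 4355.25 = 141174.12
L = 141736.08 / 141174.12 × 100 = 100.3981
Paasche component (current-period weights):
ΣP(Feb 2021)Q(Feb 2021) = 175.53×20 + 17252.55×9 + 538.12×2 + 235.32×31 = 3510.6 + 155272.95 + 1076.24 + 7294.92 = 167154.71
ΣP(Feb 2021)Q(Jan 2021) = 175.53×23 + 17252.55×9 + 538.12×2 + 235.32×25 = 4037.19 + 155272.95 + 1076.24 + 5883 = 166269.38
P = 167154.71 / 166269.38 × 100 = 100.5325
Fisher = √(L × P) = √(100.3981 × 100.5325) = 100.4652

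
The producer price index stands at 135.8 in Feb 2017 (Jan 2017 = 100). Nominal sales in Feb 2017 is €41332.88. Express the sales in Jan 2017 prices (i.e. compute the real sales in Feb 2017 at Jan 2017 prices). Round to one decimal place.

Real = Nominal ÷ (Index/100) = 41332.88 ÷ (135.8/100)
     = 41332.88 ÷ 1.358 = 30436.5832

30436.6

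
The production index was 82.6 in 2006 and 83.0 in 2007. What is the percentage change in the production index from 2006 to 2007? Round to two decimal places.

Change = (83.0 − 82.6) / 82.6 × 100
       = 0.4 / 82.6 × 100 = 0.4843%

0.48%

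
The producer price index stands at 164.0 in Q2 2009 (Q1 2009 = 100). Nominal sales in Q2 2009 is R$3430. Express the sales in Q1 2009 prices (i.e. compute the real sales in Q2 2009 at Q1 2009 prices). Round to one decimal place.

Real = Nominal ÷ (Index/100) = 3430 ÷ (164.0/100)
     = 3430 ÷ 1.640 = 2091.4634

2091.5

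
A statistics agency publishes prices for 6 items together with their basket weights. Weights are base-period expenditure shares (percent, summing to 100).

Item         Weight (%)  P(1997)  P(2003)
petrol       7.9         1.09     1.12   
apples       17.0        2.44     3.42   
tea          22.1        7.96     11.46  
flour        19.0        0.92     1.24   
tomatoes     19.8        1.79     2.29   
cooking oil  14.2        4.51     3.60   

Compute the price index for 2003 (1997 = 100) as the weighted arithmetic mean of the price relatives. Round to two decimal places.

126.04

petrol: 7.9 × (1.12/1.09) = 7.9 × 1.027523 = 8.1174
apples: 17.0 × (3.42/2.44) = 17.0 × 1.401639 = 23.8279
tea: 22.1 × (11.46/7.96) = 22.1 × 1.439698 = 31.8173
flour: 19.0 × (1.24/0.92) = 19.0 × 1.347826 = 25.6087
tomatoes: 19.8 × (2.29/1.79) = 19.8 × 1.279330 = 25.3307
cooking oil: 14.2 × (3.60/4.51) = 14.2 × 0.798226 = 11.3348
Index = Σ wᵢ·(p₁ᵢ/p₀ᵢ) = 8.1174 + 23.8279 + 31.8173 + 25.6087 + 25.3307 + 11.3348 = 126.0369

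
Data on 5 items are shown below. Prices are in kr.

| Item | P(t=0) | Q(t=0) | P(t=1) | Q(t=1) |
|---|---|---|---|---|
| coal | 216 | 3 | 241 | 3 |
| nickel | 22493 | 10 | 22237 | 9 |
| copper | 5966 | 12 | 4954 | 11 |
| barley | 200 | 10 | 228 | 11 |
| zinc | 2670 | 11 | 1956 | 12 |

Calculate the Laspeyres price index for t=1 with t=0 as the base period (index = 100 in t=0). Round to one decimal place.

Laspeyres price index uses base-period quantities as weights.
ΣP(t=1)·Q(t=0) = 241×3 + 22237×10 + 4954×12 + 228×10 + 1956×11 = 723 + 222370 + 59448 + 2280 + 21516 = 306337
ΣP(t=0)·Q(t=0) = 216×3 + 22493×10 + 5966×12 + 200×10 + 2670×11 = 648 + 224930 + 71592 + 2000 + 29370 = 328540
Index = 306337 / 328540 × 100 = 93.2419

93.2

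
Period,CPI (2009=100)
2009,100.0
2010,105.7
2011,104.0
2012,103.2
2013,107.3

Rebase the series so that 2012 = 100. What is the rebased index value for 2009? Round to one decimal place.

Rebased(2009) = 100.0 / 103.2 × 100 = 96.8992

96.9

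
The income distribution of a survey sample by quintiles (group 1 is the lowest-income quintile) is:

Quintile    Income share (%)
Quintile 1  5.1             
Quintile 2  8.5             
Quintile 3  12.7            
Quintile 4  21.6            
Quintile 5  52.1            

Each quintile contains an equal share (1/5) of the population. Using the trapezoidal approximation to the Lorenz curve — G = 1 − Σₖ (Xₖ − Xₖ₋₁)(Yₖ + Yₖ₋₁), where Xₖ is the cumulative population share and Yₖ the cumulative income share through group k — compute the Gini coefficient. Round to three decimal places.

Cumulative income shares Yₖ: 0.0510, 0.1360, 0.2630, 0.4790, 1.0000
Σ (Xₖ−Xₖ₋₁)(Yₖ+Yₖ₋₁) = (1/5)(0.0510+0.0000) + (1/5)(0.1360+0.0510) + (1/5)(0.2630+0.1360) + (1/5)(0.4790+0.2630) + (1/5)(1.0000+0.4790)
  = 0.0102 + 0.0374 + 0.0798 + 0.1484 + 0.2958 = 0.5716
G = 1 − 0.5716 = 0.4284

0.428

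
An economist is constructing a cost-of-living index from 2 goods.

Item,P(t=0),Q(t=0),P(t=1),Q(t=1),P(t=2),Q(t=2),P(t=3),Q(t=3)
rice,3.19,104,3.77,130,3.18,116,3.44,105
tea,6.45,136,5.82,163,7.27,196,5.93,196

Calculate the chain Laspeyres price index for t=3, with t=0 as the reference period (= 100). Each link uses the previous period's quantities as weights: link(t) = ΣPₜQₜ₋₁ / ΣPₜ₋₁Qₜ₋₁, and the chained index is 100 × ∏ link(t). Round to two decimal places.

94.67

Link t=0→t=1:
ΣP(t=1)Q(t=0) = 3.77×104 + 5.82×136 = 392.08 + 791.52 = 1183.6
ΣP(t=0)Q(t=0) = 3.19×104 + 6.45×136 = 331.76 + 877.2 = 1208.96
link = 1183.6/1208.96 = 0.979023
Link t=1→t=2:
ΣP(t=2)Q(t=1) = 3.18×130 + 7.27×163 = 413.4 + 1185.01 = 1598.41
ΣP(t=1)Q(t=1) = 3.77×130 + 5.82×163 = 490.1 + 948.66 = 1438.76
link = 1598.41/1438.76 = 1.110964
Link t=2→t=3:
ΣP(t=3)Q(t=2) = 3.44×116 + 5.93×196 = 399.04 + 1162.28 = 1561.32
ΣP(t=2)Q(t=2) = 3.18×116 + 7.27×196 = 368.88 + 1424.92 = 1793.8
link = 1561.32/1793.8 = 0.870398
Chained index = 100 × 0.979023 × 1.110964 × 0.870398 = 94.6696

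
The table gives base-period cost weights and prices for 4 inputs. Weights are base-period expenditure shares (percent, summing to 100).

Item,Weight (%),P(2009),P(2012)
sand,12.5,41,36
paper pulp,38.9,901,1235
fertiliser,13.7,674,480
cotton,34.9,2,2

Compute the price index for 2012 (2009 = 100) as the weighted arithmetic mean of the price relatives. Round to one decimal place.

sand: 12.5 × (36/41) = 12.5 × 0.878049 = 10.9756
paper pulp: 38.9 × (1235/901) = 38.9 × 1.370699 = 53.3202
fertiliser: 13.7 × (480/674) = 13.7 × 0.712166 = 9.7567
cotton: 34.9 × (2/2) = 34.9 × 1.000000 = 34.9000
Index = Σ wᵢ·(p₁ᵢ/p₀ᵢ) = 10.9756 + 53.3202 + 9.7567 + 34.9000 = 108.9525

109.0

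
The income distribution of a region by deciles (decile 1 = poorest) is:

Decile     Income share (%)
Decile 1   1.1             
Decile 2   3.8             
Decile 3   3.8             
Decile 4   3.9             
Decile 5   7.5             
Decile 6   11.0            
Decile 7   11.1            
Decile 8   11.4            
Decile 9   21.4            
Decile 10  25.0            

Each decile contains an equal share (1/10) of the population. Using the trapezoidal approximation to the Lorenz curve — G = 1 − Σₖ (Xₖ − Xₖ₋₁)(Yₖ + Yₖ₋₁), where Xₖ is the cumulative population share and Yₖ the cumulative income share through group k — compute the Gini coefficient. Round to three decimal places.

Cumulative income shares Yₖ: 0.0110, 0.0490, 0.0870, 0.1260, 0.2010, 0.3110, 0.4220, 0.5360, 0.7500, 1.0000
Σ (Xₖ−Xₖ₋₁)(Yₖ+Yₖ₋₁) = (1/10)(0.0110+0.0000) + (1/10)(0.0490+0.0110) + (1/10)(0.0870+0.0490) + (1/10)(0.1260+0.0870) + (1/10)(0.2010+0.1260) + (1/10)(0.3110+0.2010) + (1/10)(0.4220+0.3110) + (1/10)(0.5360+0.4220) + (1/10)(0.7500+0.5360) + (1/10)(1.0000+0.7500)
  = 0.0011 + 0.0060 + 0.0136 + 0.0213 + 0.0327 + 0.0512 + 0.0733 + 0.0958 + 0.1286 + 0.1750 = 0.5986
G = 1 − 0.5986 = 0.4014

0.401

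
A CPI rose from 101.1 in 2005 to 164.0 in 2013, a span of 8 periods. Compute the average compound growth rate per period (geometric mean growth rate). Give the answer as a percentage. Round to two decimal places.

6.23%

Growth factor = (164.0/101.1)^(1/8) = (1.622156)^(1/8) = 1.062335
Growth rate = 1.062335 − 1 = 0.062335 = 6.2335%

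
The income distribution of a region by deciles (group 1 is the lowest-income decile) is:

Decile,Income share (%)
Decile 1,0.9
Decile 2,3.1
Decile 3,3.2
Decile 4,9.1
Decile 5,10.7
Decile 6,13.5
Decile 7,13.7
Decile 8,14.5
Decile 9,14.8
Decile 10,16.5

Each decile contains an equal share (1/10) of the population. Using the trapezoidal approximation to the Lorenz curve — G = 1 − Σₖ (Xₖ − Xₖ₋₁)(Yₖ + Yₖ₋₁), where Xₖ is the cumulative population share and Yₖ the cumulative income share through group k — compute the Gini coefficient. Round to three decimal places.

0.295

Cumulative income shares Yₖ: 0.0090, 0.0400, 0.0720, 0.1630, 0.2700, 0.4050, 0.5420, 0.6870, 0.8350, 1.0000
Σ (Xₖ−Xₖ₋₁)(Yₖ+Yₖ₋₁) = (1/10)(0.0090+0.0000) + (1/10)(0.0400+0.0090) + (1/10)(0.0720+0.0400) + (1/10)(0.1630+0.0720) + (1/10)(0.2700+0.1630) + (1/10)(0.4050+0.2700) + (1/10)(0.5420+0.4050) + (1/10)(0.6870+0.5420) + (1/10)(0.8350+0.6870) + (1/10)(1.0000+0.8350)
  = 0.0009 + 0.0049 + 0.0112 + 0.0235 + 0.0433 + 0.0675 + 0.0947 + 0.1229 + 0.1522 + 0.1835 = 0.7046
G = 1 − 0.7046 = 0.2954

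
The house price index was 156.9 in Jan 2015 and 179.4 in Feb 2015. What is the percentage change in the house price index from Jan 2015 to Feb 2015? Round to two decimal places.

14.34%

Change = (179.4 − 156.9) / 156.9 × 100
       = 22.5 / 156.9 × 100 = 14.3403%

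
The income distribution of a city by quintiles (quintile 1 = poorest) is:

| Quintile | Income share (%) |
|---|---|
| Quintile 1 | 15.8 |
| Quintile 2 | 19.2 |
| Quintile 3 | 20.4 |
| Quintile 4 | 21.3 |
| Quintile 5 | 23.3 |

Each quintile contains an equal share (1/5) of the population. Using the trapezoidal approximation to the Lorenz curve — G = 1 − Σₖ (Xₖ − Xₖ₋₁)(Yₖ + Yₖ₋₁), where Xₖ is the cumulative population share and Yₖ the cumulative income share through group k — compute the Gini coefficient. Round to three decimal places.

0.068

Cumulative income shares Yₖ: 0.1580, 0.3500, 0.5540, 0.7670, 1.0000
Σ (Xₖ−Xₖ₋₁)(Yₖ+Yₖ₋₁) = (1/5)(0.1580+0.0000) + (1/5)(0.3500+0.1580) + (1/5)(0.5540+0.3500) + (1/5)(0.7670+0.5540) + (1/5)(1.0000+0.7670)
  = 0.0316 + 0.1016 + 0.1808 + 0.2642 + 0.3534 = 0.9316
G = 1 − 0.9316 = 0.0684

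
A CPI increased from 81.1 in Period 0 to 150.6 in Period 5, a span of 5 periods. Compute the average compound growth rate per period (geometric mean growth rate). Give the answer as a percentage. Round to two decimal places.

Growth factor = (150.6/81.1)^(1/5) = (1.856967)^(1/5) = 1.131777
Growth rate = 1.131777 − 1 = 0.131777 = 13.1777%

13.18%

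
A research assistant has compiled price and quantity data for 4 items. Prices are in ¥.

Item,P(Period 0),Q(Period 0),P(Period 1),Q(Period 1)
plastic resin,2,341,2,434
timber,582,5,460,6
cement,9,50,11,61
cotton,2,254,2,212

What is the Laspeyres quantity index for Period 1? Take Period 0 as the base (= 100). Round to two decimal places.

Laspeyres quantity index uses base-period prices as weights.
ΣP(Period 0)·Q(Period 1) = 2×434 + 582×6 + 9×61 + 2×212 = 868 + 3492 + 549 + 424 = 5333
ΣP(Period 0)·Q(Period 0) = 2×341 + 582×5 + 9×50 + 2×254 = 682 + 2910 + 450 + 508 = 4550
Index = 5333 / 4550 × 100 = 117.2088

117.21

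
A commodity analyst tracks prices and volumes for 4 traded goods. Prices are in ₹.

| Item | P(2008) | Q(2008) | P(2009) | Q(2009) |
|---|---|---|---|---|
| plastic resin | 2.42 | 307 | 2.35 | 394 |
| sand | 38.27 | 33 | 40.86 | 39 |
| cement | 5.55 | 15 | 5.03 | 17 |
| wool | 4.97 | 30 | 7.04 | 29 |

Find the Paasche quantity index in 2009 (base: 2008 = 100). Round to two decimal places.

119.21

Paasche quantity index uses current-period prices as weights.
ΣP(2009)·Q(2009) = 2.35×394 + 40.86×39 + 5.03×17 + 7.04×29 = 925.9 + 1593.54 + 85.51 + 204.16 = 2809.11
ΣP(2009)·Q(2008) = 2.35×307 + 40.86×33 + 5.03×15 + 7.04×30 = 721.45 + 1348.38 + 75.45 + 211.2 = 2356.48
Index = 2809.11 / 2356.48 × 100 = 119.2079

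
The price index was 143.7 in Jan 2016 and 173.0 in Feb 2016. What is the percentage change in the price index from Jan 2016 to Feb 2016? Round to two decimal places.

Change = (173.0 − 143.7) / 143.7 × 100
       = 29.3 / 143.7 × 100 = 20.3897%

20.39%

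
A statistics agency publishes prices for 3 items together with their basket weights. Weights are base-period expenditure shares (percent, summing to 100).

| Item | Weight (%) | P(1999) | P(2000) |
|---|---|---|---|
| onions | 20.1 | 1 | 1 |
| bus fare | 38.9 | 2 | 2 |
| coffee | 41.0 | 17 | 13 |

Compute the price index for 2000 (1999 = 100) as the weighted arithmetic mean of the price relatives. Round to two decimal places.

onions: 20.1 × (1/1) = 20.1 × 1.000000 = 20.1000
bus fare: 38.9 × (2/2) = 38.9 × 1.000000 = 38.9000
coffee: 41.0 × (13/17) = 41.0 × 0.764706 = 31.3529
Index = Σ wᵢ·(p₁ᵢ/p₀ᵢ) = 20.1000 + 38.9000 + 31.3529 = 90.3529

90.35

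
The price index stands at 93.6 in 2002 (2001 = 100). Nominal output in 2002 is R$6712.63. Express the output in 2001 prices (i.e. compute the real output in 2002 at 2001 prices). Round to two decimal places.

7171.61

Real = Nominal ÷ (Index/100) = 6712.63 ÷ (93.6/100)
     = 6712.63 ÷ 0.936 = 7171.6132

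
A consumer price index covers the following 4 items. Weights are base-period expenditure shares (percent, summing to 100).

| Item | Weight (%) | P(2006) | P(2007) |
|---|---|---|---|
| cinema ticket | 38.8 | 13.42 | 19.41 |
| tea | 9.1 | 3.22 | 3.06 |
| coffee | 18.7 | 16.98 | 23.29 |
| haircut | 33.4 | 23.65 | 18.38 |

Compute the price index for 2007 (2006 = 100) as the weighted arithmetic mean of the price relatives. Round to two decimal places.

cinema ticket: 38.8 × (19.41/13.42) = 38.8 × 1.446349 = 56.1183
tea: 9.1 × (3.06/3.22) = 9.1 × 0.950311 = 8.6478
coffee: 18.7 × (23.29/16.98) = 18.7 × 1.371614 = 25.6492
haircut: 33.4 × (18.38/23.65) = 33.4 × 0.777167 = 25.9574
Index = Σ wᵢ·(p₁ᵢ/p₀ᵢ) = 56.1183 + 8.6478 + 25.6492 + 25.9574 = 116.3727

116.37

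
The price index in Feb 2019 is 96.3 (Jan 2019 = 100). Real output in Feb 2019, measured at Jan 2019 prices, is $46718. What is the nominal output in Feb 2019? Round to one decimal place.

44989.4

Nominal = Real × (Index/100) = 46718 × (96.3/100)
        = 46718 × 0.963 = 44989.4340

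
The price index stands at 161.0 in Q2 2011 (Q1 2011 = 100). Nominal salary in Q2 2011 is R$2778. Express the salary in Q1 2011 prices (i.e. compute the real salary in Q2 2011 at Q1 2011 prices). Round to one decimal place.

1725.5

Real = Nominal ÷ (Index/100) = 2778 ÷ (161.0/100)
     = 2778 ÷ 1.610 = 1725.4658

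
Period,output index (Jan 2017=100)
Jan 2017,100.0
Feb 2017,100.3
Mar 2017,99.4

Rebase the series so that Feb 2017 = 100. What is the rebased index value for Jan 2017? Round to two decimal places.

Rebased(Jan 2017) = 100.0 / 100.3 × 100 = 99.7009

99.70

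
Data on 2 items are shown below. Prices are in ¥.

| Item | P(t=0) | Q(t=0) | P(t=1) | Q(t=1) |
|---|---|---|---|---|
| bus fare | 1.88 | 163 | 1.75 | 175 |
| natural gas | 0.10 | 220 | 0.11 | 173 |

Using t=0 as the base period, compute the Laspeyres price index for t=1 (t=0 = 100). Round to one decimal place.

94.2

Laspeyres price index uses base-period quantities as weights.
ΣP(t=1)·Q(t=0) = 1.75×163 + 0.11×220 = 285.25 + 24.2 = 309.45
ΣP(t=0)·Q(t=0) = 1.88×163 + 0.10×220 = 306.44 + 22 = 328.44
Index = 309.45 / 328.44 × 100 = 94.2181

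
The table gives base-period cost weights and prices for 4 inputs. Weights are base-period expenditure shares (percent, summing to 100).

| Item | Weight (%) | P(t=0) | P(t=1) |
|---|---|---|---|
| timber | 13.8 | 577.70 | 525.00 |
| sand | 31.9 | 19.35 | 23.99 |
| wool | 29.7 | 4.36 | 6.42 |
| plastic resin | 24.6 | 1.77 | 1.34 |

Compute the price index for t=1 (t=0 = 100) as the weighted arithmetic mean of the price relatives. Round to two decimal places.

114.45

timber: 13.8 × (525.00/577.70) = 13.8 × 0.908776 = 12.5411
sand: 31.9 × (23.99/19.35) = 31.9 × 1.239793 = 39.5494
wool: 29.7 × (6.42/4.36) = 29.7 × 1.472477 = 43.7326
plastic resin: 24.6 × (1.34/1.77) = 24.6 × 0.757062 = 18.6237
Index = Σ wᵢ·(p₁ᵢ/p₀ᵢ) = 12.5411 + 39.5494 + 43.7326 + 18.6237 = 114.4468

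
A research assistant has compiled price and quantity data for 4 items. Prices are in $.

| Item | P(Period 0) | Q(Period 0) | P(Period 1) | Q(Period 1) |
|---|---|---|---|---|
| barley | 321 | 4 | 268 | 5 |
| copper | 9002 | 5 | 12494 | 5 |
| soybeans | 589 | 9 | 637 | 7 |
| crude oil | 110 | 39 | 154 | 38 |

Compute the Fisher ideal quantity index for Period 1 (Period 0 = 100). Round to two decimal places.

98.36

Laspeyres component (base-period weights):
ΣP(Period 0)Q(Period 1) = 321×5 + 9002×5 + 589×7 + 110×38 = 1605 + 45010 + 4123 + 4180 = 54918
ΣP(Period 0)Q(Period 0) = 321×4 + 9002×5 + 589×9 + 110×39 = 1284 + 45010 + 5301 + 4290 = 55885
L = 54918 / 55885 × 100 = 98.2697
Paasche component (current-period weights):
ΣP(Period 1)Q(Period 1) = 268×5 + 12494×5 + 637×7 + 154×38 = 1340 + 62470 + 4459 + 5852 = 74121
ΣP(Period 1)Q(Period 0) = 268×4 + 12494×5 + 637×9 + 154×39 = 1072 + 62470 + 5733 + 6006 = 75281
P = 74121 / 75281 × 100 = 98.4591
Fisher = √(L × P) = √(98.2697 × 98.4591) = 98.3643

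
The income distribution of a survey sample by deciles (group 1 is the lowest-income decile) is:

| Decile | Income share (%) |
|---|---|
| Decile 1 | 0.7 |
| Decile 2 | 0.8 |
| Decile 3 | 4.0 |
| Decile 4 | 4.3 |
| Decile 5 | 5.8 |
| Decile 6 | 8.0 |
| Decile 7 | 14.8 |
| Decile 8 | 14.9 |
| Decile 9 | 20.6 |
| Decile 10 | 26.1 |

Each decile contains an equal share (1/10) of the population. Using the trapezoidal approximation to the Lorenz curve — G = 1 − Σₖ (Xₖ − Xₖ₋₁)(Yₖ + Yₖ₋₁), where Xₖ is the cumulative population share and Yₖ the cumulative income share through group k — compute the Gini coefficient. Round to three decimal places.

Cumulative income shares Yₖ: 0.0070, 0.0150, 0.0550, 0.0980, 0.1560, 0.2360, 0.3840, 0.5330, 0.7390, 1.0000
Σ (Xₖ−Xₖ₋₁)(Yₖ+Yₖ₋₁) = (1/10)(0.0070+0.0000) + (1/10)(0.0150+0.0070) + (1/10)(0.0550+0.0150) + (1/10)(0.0980+0.0550) + (1/10)(0.1560+0.0980) + (1/10)(0.2360+0.1560) + (1/10)(0.3840+0.2360) + (1/10)(0.5330+0.3840) + (1/10)(0.7390+0.5330) + (1/10)(1.0000+0.7390)
  = 0.0007 + 0.0022 + 0.0070 + 0.0153 + 0.0254 + 0.0392 + 0.0620 + 0.0917 + 0.1272 + 0.1739 = 0.5446
G = 1 − 0.5446 = 0.4554

0.455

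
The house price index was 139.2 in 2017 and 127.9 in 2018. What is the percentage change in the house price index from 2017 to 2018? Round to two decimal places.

-8.12%

Change = (127.9 − 139.2) / 139.2 × 100
       = -11.3 / 139.2 × 100 = -8.1178%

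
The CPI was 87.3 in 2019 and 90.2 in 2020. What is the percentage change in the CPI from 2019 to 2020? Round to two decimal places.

Change = (90.2 − 87.3) / 87.3 × 100
       = 2.9 / 87.3 × 100 = 3.3219%

3.32%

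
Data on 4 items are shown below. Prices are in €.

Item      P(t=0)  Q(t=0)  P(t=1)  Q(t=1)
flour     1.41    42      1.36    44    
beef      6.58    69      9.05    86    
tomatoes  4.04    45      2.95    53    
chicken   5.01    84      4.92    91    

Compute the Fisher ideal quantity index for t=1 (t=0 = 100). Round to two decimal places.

116.90

Laspeyres component (base-period weights):
ΣP(t=0)Q(t=1) = 1.41×44 + 6.58×86 + 4.04×53 + 5.01×91 = 62.04 + 565.88 + 214.12 + 455.91 = 1297.95
ΣP(t=0)Q(t=0) = 1.41×42 + 6.58×69 + 4.04×45 + 5.01×84 = 59.22 + 454.02 + 181.8 + 420.84 = 1115.88
L = 1297.95 / 1115.88 × 100 = 116.3163
Paasche component (current-period weights):
ΣP(t=1)Q(t=1) = 1.36×44 + 9.05×86 + 2.95×53 + 4.92×91 = 59.84 + 778.3 + 156.35 + 447.72 = 1442.21
ΣP(t=1)Q(t=0) = 1.36×42 + 9.05×69 + 2.95×45 + 4.92×84 = 57.12 + 624.45 + 132.75 + 413.28 = 1227.6
P = 1442.21 / 1227.6 × 100 = 117.4821
Fisher = √(L × P) = √(116.3163 × 117.4821) = 116.8977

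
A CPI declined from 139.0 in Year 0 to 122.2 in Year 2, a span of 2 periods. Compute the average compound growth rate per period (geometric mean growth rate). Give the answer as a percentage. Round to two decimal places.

-6.24%

Growth factor = (122.2/139.0)^(1/2) = (0.879137)^(1/2) = 0.937623
Growth rate = 0.937623 − 1 = -0.062377 = -6.2377%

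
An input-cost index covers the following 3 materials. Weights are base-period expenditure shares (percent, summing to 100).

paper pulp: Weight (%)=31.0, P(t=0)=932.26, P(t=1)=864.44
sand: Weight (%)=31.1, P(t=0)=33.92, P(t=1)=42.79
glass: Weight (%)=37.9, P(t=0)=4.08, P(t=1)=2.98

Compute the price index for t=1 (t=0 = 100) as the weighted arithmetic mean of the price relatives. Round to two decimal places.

95.66

paper pulp: 31.0 × (864.44/932.26) = 31.0 × 0.927252 = 28.7448
sand: 31.1 × (42.79/33.92) = 31.1 × 1.261498 = 39.2326
glass: 37.9 × (2.98/4.08) = 37.9 × 0.730392 = 27.6819
Index = Σ wᵢ·(p₁ᵢ/p₀ᵢ) = 28.7448 + 39.2326 + 27.6819 = 95.6593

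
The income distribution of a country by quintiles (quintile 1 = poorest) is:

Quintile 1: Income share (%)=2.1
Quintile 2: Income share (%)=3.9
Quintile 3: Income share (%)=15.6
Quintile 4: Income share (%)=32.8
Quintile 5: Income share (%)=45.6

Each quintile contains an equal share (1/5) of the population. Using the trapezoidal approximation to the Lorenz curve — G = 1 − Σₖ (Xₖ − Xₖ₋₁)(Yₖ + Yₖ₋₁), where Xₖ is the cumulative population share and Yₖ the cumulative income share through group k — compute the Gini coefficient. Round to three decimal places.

Cumulative income shares Yₖ: 0.0210, 0.0600, 0.2160, 0.5440, 1.0000
Σ (Xₖ−Xₖ₋₁)(Yₖ+Yₖ₋₁) = (1/5)(0.0210+0.0000) + (1/5)(0.0600+0.0210) + (1/5)(0.2160+0.0600) + (1/5)(0.5440+0.2160) + (1/5)(1.0000+0.5440)
  = 0.0042 + 0.0162 + 0.0552 + 0.1520 + 0.3088 = 0.5364
G = 1 − 0.5364 = 0.4636

0.464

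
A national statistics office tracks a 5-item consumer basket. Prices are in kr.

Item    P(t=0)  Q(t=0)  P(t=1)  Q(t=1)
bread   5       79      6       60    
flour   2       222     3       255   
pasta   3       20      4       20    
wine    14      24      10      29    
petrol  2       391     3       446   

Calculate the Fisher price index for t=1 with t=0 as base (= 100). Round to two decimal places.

Laspeyres component (base-period weights):
ΣP(t=1)Q(t=0) = 6×79 + 3×222 + 4×20 + 10×24 + 3×391 = 474 + 666 + 80 + 240 + 1173 = 2633
ΣP(t=0)Q(t=0) = 5×79 + 2×222 + 3×20 + 14×24 + 2×391 = 395 + 444 + 60 + 336 + 782 = 2017
L = 2633 / 2017 × 100 = 130.5404
Paasche component (current-period weights):
ΣP(t=1)Q(t=1) = 6×60 + 3×255 + 4×20 + 10×29 + 3×446 = 360 + 765 + 80 + 290 + 1338 = 2833
ΣP(t=0)Q(t=1) = 5×60 + 2×255 + 3×20 + 14×29 + 2×446 = 300 + 510 + 60 + 406 + 892 = 2168
P = 2833 / 2168 × 100 = 130.6734
Fisher = √(L × P) = √(130.5404 × 130.6734) = 130.6069

130.61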